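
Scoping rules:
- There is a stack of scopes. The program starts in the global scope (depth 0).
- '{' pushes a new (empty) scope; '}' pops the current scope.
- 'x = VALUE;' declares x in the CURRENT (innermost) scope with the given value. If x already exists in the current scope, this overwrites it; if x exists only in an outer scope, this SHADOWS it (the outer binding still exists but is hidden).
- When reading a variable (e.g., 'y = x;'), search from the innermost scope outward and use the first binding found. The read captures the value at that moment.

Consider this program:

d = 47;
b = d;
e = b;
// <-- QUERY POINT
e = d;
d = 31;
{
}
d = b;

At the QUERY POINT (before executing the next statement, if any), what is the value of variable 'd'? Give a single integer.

Answer: 47

Derivation:
Step 1: declare d=47 at depth 0
Step 2: declare b=(read d)=47 at depth 0
Step 3: declare e=(read b)=47 at depth 0
Visible at query point: b=47 d=47 e=47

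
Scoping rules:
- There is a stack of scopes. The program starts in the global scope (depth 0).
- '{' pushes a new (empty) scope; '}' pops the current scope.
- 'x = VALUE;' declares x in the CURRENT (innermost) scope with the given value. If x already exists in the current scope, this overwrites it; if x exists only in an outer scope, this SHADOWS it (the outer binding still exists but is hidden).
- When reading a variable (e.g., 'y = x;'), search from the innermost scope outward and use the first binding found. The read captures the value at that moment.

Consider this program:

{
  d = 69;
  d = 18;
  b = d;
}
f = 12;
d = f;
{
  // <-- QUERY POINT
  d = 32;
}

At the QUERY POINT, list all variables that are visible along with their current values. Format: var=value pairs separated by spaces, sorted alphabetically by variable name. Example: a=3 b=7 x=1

Answer: d=12 f=12

Derivation:
Step 1: enter scope (depth=1)
Step 2: declare d=69 at depth 1
Step 3: declare d=18 at depth 1
Step 4: declare b=(read d)=18 at depth 1
Step 5: exit scope (depth=0)
Step 6: declare f=12 at depth 0
Step 7: declare d=(read f)=12 at depth 0
Step 8: enter scope (depth=1)
Visible at query point: d=12 f=12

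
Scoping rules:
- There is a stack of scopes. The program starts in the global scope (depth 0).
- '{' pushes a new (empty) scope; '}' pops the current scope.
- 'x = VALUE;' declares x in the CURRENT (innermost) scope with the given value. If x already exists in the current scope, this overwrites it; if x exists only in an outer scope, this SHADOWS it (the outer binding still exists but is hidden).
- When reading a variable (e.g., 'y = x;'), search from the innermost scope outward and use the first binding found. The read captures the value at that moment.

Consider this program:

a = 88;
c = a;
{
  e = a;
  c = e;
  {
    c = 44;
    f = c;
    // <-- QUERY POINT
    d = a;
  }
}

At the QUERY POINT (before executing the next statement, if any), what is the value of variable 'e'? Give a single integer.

Step 1: declare a=88 at depth 0
Step 2: declare c=(read a)=88 at depth 0
Step 3: enter scope (depth=1)
Step 4: declare e=(read a)=88 at depth 1
Step 5: declare c=(read e)=88 at depth 1
Step 6: enter scope (depth=2)
Step 7: declare c=44 at depth 2
Step 8: declare f=(read c)=44 at depth 2
Visible at query point: a=88 c=44 e=88 f=44

Answer: 88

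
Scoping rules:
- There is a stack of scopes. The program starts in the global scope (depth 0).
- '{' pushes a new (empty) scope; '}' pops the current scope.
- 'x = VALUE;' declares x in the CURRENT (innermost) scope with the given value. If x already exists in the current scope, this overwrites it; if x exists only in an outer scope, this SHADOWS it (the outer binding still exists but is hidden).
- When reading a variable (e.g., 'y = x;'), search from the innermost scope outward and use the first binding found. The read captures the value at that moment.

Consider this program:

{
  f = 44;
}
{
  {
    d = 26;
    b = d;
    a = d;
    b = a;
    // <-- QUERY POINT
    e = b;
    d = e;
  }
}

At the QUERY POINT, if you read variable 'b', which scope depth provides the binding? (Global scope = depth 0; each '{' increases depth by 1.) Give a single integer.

Step 1: enter scope (depth=1)
Step 2: declare f=44 at depth 1
Step 3: exit scope (depth=0)
Step 4: enter scope (depth=1)
Step 5: enter scope (depth=2)
Step 6: declare d=26 at depth 2
Step 7: declare b=(read d)=26 at depth 2
Step 8: declare a=(read d)=26 at depth 2
Step 9: declare b=(read a)=26 at depth 2
Visible at query point: a=26 b=26 d=26

Answer: 2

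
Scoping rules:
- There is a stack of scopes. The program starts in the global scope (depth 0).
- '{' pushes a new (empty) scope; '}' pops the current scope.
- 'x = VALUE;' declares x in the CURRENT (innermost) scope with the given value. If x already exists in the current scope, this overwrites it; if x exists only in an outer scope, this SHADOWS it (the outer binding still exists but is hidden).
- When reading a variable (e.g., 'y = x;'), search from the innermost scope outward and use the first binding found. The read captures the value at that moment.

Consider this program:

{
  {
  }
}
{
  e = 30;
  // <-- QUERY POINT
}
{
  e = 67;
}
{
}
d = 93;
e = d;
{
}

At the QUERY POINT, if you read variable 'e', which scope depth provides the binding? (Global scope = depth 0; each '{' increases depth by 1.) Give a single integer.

Answer: 1

Derivation:
Step 1: enter scope (depth=1)
Step 2: enter scope (depth=2)
Step 3: exit scope (depth=1)
Step 4: exit scope (depth=0)
Step 5: enter scope (depth=1)
Step 6: declare e=30 at depth 1
Visible at query point: e=30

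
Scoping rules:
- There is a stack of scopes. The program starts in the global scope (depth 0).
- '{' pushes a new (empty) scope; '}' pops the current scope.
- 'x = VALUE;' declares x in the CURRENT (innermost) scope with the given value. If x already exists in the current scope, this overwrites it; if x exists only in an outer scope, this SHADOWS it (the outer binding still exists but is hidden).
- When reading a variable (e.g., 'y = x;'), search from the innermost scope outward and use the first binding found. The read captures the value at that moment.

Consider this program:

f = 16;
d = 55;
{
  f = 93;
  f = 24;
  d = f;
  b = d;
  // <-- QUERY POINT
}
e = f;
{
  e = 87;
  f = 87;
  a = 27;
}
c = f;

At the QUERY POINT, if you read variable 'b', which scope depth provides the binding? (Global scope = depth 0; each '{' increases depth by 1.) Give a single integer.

Step 1: declare f=16 at depth 0
Step 2: declare d=55 at depth 0
Step 3: enter scope (depth=1)
Step 4: declare f=93 at depth 1
Step 5: declare f=24 at depth 1
Step 6: declare d=(read f)=24 at depth 1
Step 7: declare b=(read d)=24 at depth 1
Visible at query point: b=24 d=24 f=24

Answer: 1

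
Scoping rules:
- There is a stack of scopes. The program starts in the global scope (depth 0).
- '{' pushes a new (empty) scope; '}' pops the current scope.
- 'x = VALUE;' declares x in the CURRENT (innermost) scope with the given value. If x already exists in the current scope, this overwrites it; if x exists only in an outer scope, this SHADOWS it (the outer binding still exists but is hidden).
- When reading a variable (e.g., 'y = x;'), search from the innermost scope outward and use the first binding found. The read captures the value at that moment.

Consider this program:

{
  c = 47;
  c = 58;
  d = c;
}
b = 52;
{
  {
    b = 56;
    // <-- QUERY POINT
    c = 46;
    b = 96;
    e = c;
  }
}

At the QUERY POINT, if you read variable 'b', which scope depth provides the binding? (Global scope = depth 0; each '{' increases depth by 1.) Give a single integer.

Step 1: enter scope (depth=1)
Step 2: declare c=47 at depth 1
Step 3: declare c=58 at depth 1
Step 4: declare d=(read c)=58 at depth 1
Step 5: exit scope (depth=0)
Step 6: declare b=52 at depth 0
Step 7: enter scope (depth=1)
Step 8: enter scope (depth=2)
Step 9: declare b=56 at depth 2
Visible at query point: b=56

Answer: 2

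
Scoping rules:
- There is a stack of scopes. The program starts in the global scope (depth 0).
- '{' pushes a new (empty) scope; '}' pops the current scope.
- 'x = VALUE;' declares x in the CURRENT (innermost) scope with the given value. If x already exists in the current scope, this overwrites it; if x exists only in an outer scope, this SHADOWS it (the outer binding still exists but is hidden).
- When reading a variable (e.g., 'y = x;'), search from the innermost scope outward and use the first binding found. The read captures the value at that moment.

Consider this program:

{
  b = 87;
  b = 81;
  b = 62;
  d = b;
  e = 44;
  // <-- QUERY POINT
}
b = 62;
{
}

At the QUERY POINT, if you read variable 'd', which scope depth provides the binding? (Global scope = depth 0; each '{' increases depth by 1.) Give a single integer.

Answer: 1

Derivation:
Step 1: enter scope (depth=1)
Step 2: declare b=87 at depth 1
Step 3: declare b=81 at depth 1
Step 4: declare b=62 at depth 1
Step 5: declare d=(read b)=62 at depth 1
Step 6: declare e=44 at depth 1
Visible at query point: b=62 d=62 e=44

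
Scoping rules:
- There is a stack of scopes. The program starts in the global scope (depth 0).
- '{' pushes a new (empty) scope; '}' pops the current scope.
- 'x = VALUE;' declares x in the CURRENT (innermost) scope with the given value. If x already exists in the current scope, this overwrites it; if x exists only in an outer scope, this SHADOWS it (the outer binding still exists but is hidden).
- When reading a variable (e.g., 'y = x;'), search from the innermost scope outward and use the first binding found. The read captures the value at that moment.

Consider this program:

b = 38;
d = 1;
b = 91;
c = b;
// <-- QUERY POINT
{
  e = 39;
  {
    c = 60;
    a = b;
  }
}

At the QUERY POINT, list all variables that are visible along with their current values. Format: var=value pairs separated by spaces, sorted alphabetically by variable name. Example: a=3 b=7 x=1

Step 1: declare b=38 at depth 0
Step 2: declare d=1 at depth 0
Step 3: declare b=91 at depth 0
Step 4: declare c=(read b)=91 at depth 0
Visible at query point: b=91 c=91 d=1

Answer: b=91 c=91 d=1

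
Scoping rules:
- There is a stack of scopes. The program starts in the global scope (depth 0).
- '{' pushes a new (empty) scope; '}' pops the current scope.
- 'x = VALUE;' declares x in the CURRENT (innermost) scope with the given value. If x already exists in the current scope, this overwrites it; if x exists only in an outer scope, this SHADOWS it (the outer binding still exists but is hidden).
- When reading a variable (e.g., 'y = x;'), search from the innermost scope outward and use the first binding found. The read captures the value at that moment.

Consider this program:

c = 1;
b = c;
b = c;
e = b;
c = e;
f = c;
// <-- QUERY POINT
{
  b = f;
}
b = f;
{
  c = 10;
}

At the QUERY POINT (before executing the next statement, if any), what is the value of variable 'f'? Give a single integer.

Step 1: declare c=1 at depth 0
Step 2: declare b=(read c)=1 at depth 0
Step 3: declare b=(read c)=1 at depth 0
Step 4: declare e=(read b)=1 at depth 0
Step 5: declare c=(read e)=1 at depth 0
Step 6: declare f=(read c)=1 at depth 0
Visible at query point: b=1 c=1 e=1 f=1

Answer: 1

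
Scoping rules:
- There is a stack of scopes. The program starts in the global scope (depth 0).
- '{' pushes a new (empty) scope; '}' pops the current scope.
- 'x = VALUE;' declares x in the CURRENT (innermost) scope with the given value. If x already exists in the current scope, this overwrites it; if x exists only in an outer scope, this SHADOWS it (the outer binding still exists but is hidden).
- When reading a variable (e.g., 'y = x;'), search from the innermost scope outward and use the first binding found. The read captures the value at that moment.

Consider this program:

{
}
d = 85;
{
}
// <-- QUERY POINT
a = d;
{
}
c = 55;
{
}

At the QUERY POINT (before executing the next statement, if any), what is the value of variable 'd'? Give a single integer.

Step 1: enter scope (depth=1)
Step 2: exit scope (depth=0)
Step 3: declare d=85 at depth 0
Step 4: enter scope (depth=1)
Step 5: exit scope (depth=0)
Visible at query point: d=85

Answer: 85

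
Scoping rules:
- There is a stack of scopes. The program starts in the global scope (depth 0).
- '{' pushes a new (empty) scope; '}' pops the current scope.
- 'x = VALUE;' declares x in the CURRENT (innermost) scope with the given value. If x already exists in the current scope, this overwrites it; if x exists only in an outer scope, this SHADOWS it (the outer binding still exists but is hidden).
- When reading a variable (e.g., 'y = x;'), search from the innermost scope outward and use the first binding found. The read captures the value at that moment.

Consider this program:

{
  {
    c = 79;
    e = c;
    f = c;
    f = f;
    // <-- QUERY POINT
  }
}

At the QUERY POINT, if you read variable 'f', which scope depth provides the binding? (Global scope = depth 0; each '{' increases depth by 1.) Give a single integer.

Answer: 2

Derivation:
Step 1: enter scope (depth=1)
Step 2: enter scope (depth=2)
Step 3: declare c=79 at depth 2
Step 4: declare e=(read c)=79 at depth 2
Step 5: declare f=(read c)=79 at depth 2
Step 6: declare f=(read f)=79 at depth 2
Visible at query point: c=79 e=79 f=79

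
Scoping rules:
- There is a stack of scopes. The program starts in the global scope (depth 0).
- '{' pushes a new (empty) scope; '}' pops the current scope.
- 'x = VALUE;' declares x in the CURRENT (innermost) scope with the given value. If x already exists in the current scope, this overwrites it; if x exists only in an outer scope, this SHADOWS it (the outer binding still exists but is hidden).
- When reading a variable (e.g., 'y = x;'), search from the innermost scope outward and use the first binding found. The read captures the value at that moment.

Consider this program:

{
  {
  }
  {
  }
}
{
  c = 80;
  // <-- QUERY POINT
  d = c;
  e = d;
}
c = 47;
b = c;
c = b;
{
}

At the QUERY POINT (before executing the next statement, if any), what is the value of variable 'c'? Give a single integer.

Step 1: enter scope (depth=1)
Step 2: enter scope (depth=2)
Step 3: exit scope (depth=1)
Step 4: enter scope (depth=2)
Step 5: exit scope (depth=1)
Step 6: exit scope (depth=0)
Step 7: enter scope (depth=1)
Step 8: declare c=80 at depth 1
Visible at query point: c=80

Answer: 80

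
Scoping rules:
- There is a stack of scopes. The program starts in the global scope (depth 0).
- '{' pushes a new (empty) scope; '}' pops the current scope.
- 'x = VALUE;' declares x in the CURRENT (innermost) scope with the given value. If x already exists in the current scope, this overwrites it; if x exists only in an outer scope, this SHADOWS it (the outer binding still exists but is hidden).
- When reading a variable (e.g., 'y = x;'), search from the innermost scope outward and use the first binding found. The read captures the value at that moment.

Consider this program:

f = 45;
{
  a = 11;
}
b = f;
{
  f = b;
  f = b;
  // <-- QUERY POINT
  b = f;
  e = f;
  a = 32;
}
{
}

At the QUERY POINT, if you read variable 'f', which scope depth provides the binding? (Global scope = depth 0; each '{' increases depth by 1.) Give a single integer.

Answer: 1

Derivation:
Step 1: declare f=45 at depth 0
Step 2: enter scope (depth=1)
Step 3: declare a=11 at depth 1
Step 4: exit scope (depth=0)
Step 5: declare b=(read f)=45 at depth 0
Step 6: enter scope (depth=1)
Step 7: declare f=(read b)=45 at depth 1
Step 8: declare f=(read b)=45 at depth 1
Visible at query point: b=45 f=45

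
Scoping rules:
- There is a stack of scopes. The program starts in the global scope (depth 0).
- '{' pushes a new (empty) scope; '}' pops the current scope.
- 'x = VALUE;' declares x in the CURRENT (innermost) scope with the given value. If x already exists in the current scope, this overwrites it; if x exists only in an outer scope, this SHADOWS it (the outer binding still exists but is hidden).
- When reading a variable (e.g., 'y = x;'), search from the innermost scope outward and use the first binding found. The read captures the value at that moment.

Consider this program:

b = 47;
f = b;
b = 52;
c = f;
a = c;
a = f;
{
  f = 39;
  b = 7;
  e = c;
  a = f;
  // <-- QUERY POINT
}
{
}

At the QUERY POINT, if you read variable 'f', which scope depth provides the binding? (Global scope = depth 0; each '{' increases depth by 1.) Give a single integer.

Step 1: declare b=47 at depth 0
Step 2: declare f=(read b)=47 at depth 0
Step 3: declare b=52 at depth 0
Step 4: declare c=(read f)=47 at depth 0
Step 5: declare a=(read c)=47 at depth 0
Step 6: declare a=(read f)=47 at depth 0
Step 7: enter scope (depth=1)
Step 8: declare f=39 at depth 1
Step 9: declare b=7 at depth 1
Step 10: declare e=(read c)=47 at depth 1
Step 11: declare a=(read f)=39 at depth 1
Visible at query point: a=39 b=7 c=47 e=47 f=39

Answer: 1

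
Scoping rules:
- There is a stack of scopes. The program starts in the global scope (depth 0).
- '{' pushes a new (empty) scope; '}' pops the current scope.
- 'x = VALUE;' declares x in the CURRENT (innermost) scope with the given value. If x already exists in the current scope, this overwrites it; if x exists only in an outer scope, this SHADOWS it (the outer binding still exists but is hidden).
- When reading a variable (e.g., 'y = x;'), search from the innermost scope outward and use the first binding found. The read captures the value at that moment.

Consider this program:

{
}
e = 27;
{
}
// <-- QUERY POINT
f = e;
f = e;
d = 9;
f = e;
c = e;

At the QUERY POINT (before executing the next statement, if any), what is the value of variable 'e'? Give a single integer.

Answer: 27

Derivation:
Step 1: enter scope (depth=1)
Step 2: exit scope (depth=0)
Step 3: declare e=27 at depth 0
Step 4: enter scope (depth=1)
Step 5: exit scope (depth=0)
Visible at query point: e=27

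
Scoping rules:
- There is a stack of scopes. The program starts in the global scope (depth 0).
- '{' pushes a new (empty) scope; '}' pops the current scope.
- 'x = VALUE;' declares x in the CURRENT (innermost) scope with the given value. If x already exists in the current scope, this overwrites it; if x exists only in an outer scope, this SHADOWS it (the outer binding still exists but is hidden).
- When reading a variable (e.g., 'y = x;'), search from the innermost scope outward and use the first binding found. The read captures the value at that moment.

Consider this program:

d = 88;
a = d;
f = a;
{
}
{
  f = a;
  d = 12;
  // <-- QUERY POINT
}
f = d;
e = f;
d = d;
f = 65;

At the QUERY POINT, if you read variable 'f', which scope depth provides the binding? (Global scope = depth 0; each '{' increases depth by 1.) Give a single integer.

Step 1: declare d=88 at depth 0
Step 2: declare a=(read d)=88 at depth 0
Step 3: declare f=(read a)=88 at depth 0
Step 4: enter scope (depth=1)
Step 5: exit scope (depth=0)
Step 6: enter scope (depth=1)
Step 7: declare f=(read a)=88 at depth 1
Step 8: declare d=12 at depth 1
Visible at query point: a=88 d=12 f=88

Answer: 1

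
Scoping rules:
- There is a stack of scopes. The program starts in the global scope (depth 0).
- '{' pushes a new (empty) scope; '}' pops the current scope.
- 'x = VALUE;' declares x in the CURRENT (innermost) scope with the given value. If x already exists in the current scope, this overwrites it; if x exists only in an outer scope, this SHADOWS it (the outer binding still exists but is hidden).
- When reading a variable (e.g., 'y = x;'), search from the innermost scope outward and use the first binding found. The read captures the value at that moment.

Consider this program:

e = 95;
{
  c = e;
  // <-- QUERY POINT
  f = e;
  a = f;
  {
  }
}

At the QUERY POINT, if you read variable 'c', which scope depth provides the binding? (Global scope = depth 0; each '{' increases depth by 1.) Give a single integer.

Step 1: declare e=95 at depth 0
Step 2: enter scope (depth=1)
Step 3: declare c=(read e)=95 at depth 1
Visible at query point: c=95 e=95

Answer: 1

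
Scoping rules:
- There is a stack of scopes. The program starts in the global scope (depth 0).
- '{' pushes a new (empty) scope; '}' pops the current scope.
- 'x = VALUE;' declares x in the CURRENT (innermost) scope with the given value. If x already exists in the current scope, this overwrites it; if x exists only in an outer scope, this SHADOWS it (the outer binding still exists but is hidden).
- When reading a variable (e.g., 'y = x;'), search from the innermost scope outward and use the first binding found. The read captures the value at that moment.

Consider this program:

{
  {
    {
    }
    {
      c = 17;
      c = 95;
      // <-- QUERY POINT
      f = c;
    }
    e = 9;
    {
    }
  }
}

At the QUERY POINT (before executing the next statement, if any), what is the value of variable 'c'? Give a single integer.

Step 1: enter scope (depth=1)
Step 2: enter scope (depth=2)
Step 3: enter scope (depth=3)
Step 4: exit scope (depth=2)
Step 5: enter scope (depth=3)
Step 6: declare c=17 at depth 3
Step 7: declare c=95 at depth 3
Visible at query point: c=95

Answer: 95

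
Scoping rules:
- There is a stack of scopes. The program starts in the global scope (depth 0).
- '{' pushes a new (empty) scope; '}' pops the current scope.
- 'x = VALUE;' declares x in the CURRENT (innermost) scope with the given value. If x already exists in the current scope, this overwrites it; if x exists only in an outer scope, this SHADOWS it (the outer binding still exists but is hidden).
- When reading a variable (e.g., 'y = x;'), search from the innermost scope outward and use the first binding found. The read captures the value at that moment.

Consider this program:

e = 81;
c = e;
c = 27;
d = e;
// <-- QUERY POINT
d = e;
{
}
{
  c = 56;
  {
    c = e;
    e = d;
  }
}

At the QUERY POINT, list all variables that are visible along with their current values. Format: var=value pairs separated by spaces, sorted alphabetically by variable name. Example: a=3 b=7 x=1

Step 1: declare e=81 at depth 0
Step 2: declare c=(read e)=81 at depth 0
Step 3: declare c=27 at depth 0
Step 4: declare d=(read e)=81 at depth 0
Visible at query point: c=27 d=81 e=81

Answer: c=27 d=81 e=81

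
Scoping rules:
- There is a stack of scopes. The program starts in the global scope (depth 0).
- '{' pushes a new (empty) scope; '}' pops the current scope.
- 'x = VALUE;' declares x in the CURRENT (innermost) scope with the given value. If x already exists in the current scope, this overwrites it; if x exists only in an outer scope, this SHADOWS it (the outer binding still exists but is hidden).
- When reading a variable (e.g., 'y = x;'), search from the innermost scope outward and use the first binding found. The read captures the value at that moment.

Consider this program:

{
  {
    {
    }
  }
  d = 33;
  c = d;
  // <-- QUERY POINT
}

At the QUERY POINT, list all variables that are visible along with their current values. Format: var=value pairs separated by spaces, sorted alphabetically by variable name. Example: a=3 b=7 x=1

Answer: c=33 d=33

Derivation:
Step 1: enter scope (depth=1)
Step 2: enter scope (depth=2)
Step 3: enter scope (depth=3)
Step 4: exit scope (depth=2)
Step 5: exit scope (depth=1)
Step 6: declare d=33 at depth 1
Step 7: declare c=(read d)=33 at depth 1
Visible at query point: c=33 d=33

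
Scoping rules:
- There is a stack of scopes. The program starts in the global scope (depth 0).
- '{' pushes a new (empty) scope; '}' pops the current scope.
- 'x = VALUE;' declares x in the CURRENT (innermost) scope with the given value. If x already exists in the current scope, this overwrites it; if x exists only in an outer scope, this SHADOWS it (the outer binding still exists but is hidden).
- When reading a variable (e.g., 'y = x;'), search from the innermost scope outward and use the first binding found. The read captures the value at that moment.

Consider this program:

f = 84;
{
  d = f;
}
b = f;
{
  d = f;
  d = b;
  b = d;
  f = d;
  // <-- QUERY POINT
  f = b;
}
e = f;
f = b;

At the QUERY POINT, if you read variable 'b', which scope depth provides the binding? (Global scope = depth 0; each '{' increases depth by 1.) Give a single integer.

Step 1: declare f=84 at depth 0
Step 2: enter scope (depth=1)
Step 3: declare d=(read f)=84 at depth 1
Step 4: exit scope (depth=0)
Step 5: declare b=(read f)=84 at depth 0
Step 6: enter scope (depth=1)
Step 7: declare d=(read f)=84 at depth 1
Step 8: declare d=(read b)=84 at depth 1
Step 9: declare b=(read d)=84 at depth 1
Step 10: declare f=(read d)=84 at depth 1
Visible at query point: b=84 d=84 f=84

Answer: 1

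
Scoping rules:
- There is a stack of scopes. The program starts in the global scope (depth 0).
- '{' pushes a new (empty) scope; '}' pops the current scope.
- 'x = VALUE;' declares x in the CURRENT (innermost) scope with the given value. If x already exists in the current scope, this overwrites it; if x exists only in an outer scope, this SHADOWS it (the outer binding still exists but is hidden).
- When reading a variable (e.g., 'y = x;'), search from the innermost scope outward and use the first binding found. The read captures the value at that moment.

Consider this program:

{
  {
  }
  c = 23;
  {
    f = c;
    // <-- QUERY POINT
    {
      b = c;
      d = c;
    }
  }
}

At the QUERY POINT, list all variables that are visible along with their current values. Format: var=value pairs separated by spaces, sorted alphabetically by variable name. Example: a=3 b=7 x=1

Step 1: enter scope (depth=1)
Step 2: enter scope (depth=2)
Step 3: exit scope (depth=1)
Step 4: declare c=23 at depth 1
Step 5: enter scope (depth=2)
Step 6: declare f=(read c)=23 at depth 2
Visible at query point: c=23 f=23

Answer: c=23 f=23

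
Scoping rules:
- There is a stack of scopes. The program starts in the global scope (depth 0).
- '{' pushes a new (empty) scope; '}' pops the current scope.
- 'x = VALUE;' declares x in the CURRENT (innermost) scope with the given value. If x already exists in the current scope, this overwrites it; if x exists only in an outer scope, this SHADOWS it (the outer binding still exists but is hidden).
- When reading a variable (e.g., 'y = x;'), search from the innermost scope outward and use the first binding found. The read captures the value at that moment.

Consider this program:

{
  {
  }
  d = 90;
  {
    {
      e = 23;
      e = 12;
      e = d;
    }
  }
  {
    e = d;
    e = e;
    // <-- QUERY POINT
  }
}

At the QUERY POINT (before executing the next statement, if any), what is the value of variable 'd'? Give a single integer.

Answer: 90

Derivation:
Step 1: enter scope (depth=1)
Step 2: enter scope (depth=2)
Step 3: exit scope (depth=1)
Step 4: declare d=90 at depth 1
Step 5: enter scope (depth=2)
Step 6: enter scope (depth=3)
Step 7: declare e=23 at depth 3
Step 8: declare e=12 at depth 3
Step 9: declare e=(read d)=90 at depth 3
Step 10: exit scope (depth=2)
Step 11: exit scope (depth=1)
Step 12: enter scope (depth=2)
Step 13: declare e=(read d)=90 at depth 2
Step 14: declare e=(read e)=90 at depth 2
Visible at query point: d=90 e=90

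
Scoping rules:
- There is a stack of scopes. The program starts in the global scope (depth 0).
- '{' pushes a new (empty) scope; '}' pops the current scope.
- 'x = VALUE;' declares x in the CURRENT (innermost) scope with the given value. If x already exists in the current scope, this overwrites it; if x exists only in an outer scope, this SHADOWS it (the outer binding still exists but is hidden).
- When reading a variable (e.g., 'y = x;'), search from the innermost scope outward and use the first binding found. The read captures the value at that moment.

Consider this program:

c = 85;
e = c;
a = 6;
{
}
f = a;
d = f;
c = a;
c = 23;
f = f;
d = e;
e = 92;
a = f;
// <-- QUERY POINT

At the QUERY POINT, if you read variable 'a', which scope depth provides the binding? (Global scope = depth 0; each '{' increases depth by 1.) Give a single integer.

Answer: 0

Derivation:
Step 1: declare c=85 at depth 0
Step 2: declare e=(read c)=85 at depth 0
Step 3: declare a=6 at depth 0
Step 4: enter scope (depth=1)
Step 5: exit scope (depth=0)
Step 6: declare f=(read a)=6 at depth 0
Step 7: declare d=(read f)=6 at depth 0
Step 8: declare c=(read a)=6 at depth 0
Step 9: declare c=23 at depth 0
Step 10: declare f=(read f)=6 at depth 0
Step 11: declare d=(read e)=85 at depth 0
Step 12: declare e=92 at depth 0
Step 13: declare a=(read f)=6 at depth 0
Visible at query point: a=6 c=23 d=85 e=92 f=6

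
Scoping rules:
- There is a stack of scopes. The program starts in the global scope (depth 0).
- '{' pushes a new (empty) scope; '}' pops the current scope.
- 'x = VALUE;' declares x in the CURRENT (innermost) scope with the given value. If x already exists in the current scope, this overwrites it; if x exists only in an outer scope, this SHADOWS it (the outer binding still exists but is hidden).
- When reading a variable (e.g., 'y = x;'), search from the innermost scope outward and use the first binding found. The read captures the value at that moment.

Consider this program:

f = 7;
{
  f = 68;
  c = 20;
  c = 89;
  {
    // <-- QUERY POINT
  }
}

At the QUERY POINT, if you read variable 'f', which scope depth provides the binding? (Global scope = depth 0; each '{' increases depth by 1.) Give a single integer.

Step 1: declare f=7 at depth 0
Step 2: enter scope (depth=1)
Step 3: declare f=68 at depth 1
Step 4: declare c=20 at depth 1
Step 5: declare c=89 at depth 1
Step 6: enter scope (depth=2)
Visible at query point: c=89 f=68

Answer: 1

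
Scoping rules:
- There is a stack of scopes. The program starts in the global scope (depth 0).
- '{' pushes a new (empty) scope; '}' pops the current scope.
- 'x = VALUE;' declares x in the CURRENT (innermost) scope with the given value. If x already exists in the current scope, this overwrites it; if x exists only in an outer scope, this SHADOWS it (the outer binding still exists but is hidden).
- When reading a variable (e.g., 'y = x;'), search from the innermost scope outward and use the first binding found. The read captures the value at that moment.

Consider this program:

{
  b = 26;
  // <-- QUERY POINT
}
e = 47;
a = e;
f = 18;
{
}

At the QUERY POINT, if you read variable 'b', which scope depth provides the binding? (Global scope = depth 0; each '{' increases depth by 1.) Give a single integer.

Answer: 1

Derivation:
Step 1: enter scope (depth=1)
Step 2: declare b=26 at depth 1
Visible at query point: b=26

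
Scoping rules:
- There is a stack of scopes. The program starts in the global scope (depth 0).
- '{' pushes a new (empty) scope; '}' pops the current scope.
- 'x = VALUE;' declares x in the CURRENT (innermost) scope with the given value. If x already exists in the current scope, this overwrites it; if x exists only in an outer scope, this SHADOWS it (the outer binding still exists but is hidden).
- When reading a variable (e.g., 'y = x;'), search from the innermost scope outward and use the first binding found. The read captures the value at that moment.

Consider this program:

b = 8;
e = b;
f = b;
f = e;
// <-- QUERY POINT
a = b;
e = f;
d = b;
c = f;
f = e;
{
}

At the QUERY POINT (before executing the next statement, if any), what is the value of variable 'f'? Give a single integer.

Answer: 8

Derivation:
Step 1: declare b=8 at depth 0
Step 2: declare e=(read b)=8 at depth 0
Step 3: declare f=(read b)=8 at depth 0
Step 4: declare f=(read e)=8 at depth 0
Visible at query point: b=8 e=8 f=8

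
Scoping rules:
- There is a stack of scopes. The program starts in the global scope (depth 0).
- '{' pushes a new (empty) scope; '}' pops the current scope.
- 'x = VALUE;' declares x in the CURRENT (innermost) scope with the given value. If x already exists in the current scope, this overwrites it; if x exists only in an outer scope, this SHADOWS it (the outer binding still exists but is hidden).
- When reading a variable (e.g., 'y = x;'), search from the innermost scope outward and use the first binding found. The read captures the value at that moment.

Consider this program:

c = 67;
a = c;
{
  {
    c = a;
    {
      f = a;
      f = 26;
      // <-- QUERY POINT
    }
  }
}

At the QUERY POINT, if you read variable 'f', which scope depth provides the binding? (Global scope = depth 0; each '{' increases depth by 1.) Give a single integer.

Answer: 3

Derivation:
Step 1: declare c=67 at depth 0
Step 2: declare a=(read c)=67 at depth 0
Step 3: enter scope (depth=1)
Step 4: enter scope (depth=2)
Step 5: declare c=(read a)=67 at depth 2
Step 6: enter scope (depth=3)
Step 7: declare f=(read a)=67 at depth 3
Step 8: declare f=26 at depth 3
Visible at query point: a=67 c=67 f=26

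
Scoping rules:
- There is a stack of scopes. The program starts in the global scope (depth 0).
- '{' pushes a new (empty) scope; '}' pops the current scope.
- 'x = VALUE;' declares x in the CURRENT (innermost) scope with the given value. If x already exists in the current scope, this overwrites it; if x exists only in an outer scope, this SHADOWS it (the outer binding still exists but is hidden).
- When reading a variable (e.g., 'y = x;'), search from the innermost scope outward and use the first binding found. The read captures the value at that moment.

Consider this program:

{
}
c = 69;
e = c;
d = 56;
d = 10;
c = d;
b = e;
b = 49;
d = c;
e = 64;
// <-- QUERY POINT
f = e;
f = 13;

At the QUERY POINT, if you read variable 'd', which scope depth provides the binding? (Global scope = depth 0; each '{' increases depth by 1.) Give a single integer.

Step 1: enter scope (depth=1)
Step 2: exit scope (depth=0)
Step 3: declare c=69 at depth 0
Step 4: declare e=(read c)=69 at depth 0
Step 5: declare d=56 at depth 0
Step 6: declare d=10 at depth 0
Step 7: declare c=(read d)=10 at depth 0
Step 8: declare b=(read e)=69 at depth 0
Step 9: declare b=49 at depth 0
Step 10: declare d=(read c)=10 at depth 0
Step 11: declare e=64 at depth 0
Visible at query point: b=49 c=10 d=10 e=64

Answer: 0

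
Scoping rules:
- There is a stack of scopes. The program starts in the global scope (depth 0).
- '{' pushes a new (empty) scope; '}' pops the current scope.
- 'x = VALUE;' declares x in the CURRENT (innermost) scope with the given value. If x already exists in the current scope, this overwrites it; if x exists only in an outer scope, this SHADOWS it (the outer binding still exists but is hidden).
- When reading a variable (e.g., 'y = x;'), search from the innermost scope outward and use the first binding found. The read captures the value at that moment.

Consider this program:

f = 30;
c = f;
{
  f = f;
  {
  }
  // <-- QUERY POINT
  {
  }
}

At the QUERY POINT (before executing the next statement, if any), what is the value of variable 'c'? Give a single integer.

Step 1: declare f=30 at depth 0
Step 2: declare c=(read f)=30 at depth 0
Step 3: enter scope (depth=1)
Step 4: declare f=(read f)=30 at depth 1
Step 5: enter scope (depth=2)
Step 6: exit scope (depth=1)
Visible at query point: c=30 f=30

Answer: 30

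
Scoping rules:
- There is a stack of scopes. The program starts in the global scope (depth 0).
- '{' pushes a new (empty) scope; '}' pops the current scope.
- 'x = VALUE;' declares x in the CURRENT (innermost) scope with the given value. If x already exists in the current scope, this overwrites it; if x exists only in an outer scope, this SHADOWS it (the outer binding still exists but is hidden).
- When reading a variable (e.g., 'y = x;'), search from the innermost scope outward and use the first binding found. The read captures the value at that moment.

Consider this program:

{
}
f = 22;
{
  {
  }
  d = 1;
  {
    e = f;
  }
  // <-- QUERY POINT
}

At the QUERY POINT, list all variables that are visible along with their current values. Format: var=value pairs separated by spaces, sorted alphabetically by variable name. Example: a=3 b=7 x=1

Step 1: enter scope (depth=1)
Step 2: exit scope (depth=0)
Step 3: declare f=22 at depth 0
Step 4: enter scope (depth=1)
Step 5: enter scope (depth=2)
Step 6: exit scope (depth=1)
Step 7: declare d=1 at depth 1
Step 8: enter scope (depth=2)
Step 9: declare e=(read f)=22 at depth 2
Step 10: exit scope (depth=1)
Visible at query point: d=1 f=22

Answer: d=1 f=22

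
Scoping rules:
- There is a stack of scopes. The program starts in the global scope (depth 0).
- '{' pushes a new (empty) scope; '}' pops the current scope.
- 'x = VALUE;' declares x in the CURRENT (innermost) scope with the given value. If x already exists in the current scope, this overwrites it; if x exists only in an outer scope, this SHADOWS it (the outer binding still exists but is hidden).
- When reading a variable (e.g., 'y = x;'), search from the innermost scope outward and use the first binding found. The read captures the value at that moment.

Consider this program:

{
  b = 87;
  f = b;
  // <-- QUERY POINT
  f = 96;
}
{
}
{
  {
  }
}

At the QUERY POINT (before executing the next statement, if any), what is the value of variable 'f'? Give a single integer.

Step 1: enter scope (depth=1)
Step 2: declare b=87 at depth 1
Step 3: declare f=(read b)=87 at depth 1
Visible at query point: b=87 f=87

Answer: 87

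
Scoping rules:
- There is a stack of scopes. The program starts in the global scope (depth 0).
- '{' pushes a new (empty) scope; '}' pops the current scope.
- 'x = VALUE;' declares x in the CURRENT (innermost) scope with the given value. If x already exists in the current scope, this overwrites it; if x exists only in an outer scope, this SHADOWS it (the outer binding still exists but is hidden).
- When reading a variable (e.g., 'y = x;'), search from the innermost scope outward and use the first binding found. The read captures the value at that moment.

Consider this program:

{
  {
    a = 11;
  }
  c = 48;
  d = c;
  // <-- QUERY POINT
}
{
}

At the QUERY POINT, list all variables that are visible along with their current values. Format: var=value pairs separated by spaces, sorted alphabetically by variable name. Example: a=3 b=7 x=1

Answer: c=48 d=48

Derivation:
Step 1: enter scope (depth=1)
Step 2: enter scope (depth=2)
Step 3: declare a=11 at depth 2
Step 4: exit scope (depth=1)
Step 5: declare c=48 at depth 1
Step 6: declare d=(read c)=48 at depth 1
Visible at query point: c=48 d=48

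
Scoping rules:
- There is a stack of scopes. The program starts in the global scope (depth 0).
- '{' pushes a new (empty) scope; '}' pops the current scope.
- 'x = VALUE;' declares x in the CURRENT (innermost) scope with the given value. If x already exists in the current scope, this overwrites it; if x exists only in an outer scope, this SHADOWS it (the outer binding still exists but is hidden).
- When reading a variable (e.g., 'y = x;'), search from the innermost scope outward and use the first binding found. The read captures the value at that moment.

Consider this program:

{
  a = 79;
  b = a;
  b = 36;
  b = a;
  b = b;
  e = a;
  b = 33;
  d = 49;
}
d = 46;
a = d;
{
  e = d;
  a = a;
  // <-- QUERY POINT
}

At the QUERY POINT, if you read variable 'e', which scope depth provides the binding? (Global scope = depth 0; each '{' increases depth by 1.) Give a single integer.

Step 1: enter scope (depth=1)
Step 2: declare a=79 at depth 1
Step 3: declare b=(read a)=79 at depth 1
Step 4: declare b=36 at depth 1
Step 5: declare b=(read a)=79 at depth 1
Step 6: declare b=(read b)=79 at depth 1
Step 7: declare e=(read a)=79 at depth 1
Step 8: declare b=33 at depth 1
Step 9: declare d=49 at depth 1
Step 10: exit scope (depth=0)
Step 11: declare d=46 at depth 0
Step 12: declare a=(read d)=46 at depth 0
Step 13: enter scope (depth=1)
Step 14: declare e=(read d)=46 at depth 1
Step 15: declare a=(read a)=46 at depth 1
Visible at query point: a=46 d=46 e=46

Answer: 1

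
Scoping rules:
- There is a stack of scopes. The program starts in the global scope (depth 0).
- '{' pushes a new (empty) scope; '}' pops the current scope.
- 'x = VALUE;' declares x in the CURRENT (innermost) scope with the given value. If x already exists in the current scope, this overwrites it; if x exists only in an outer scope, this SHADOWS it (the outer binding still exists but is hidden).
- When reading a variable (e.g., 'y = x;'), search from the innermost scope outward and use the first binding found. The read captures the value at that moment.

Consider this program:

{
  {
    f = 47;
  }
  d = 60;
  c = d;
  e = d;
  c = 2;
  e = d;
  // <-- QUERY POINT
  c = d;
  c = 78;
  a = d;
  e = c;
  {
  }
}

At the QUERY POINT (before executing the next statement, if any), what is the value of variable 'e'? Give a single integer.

Answer: 60

Derivation:
Step 1: enter scope (depth=1)
Step 2: enter scope (depth=2)
Step 3: declare f=47 at depth 2
Step 4: exit scope (depth=1)
Step 5: declare d=60 at depth 1
Step 6: declare c=(read d)=60 at depth 1
Step 7: declare e=(read d)=60 at depth 1
Step 8: declare c=2 at depth 1
Step 9: declare e=(read d)=60 at depth 1
Visible at query point: c=2 d=60 e=60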